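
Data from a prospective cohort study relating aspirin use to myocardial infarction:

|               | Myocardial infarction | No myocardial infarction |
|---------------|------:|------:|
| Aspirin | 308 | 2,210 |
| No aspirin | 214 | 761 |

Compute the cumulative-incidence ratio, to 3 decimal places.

0.557

Cells: a = 308, b = 2210, c = 214, d = 761.
Risk in exposed = 308/2518 = 0.12232; risk in unexposed = 214/975 = 0.21949.
RR = 0.12232 / 0.21949 = 0.55730
The risk is 44% lower among the exposed than among the unexposed.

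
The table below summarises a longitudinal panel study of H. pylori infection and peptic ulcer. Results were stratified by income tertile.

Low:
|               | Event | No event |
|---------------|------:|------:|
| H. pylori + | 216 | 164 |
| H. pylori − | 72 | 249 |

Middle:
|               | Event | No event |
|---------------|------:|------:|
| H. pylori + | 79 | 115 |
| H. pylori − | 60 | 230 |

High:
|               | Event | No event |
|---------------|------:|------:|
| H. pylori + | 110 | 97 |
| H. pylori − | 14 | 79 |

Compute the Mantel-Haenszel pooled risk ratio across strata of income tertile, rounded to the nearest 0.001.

RR_MH = Σ(aᵢ·n₀ᵢ/nᵢ) / Σ(cᵢ·n₁ᵢ/nᵢ), with n₁ᵢ = aᵢ+bᵢ (exposed), n₀ᵢ = cᵢ+dᵢ (unexposed), nᵢ = n₁ᵢ+n₀ᵢ.
Stratum 1 (Low): n₁ = 380, n₀ = 321, n = 701; a·n₀/n = 216·321/701 = 98.9101; c·n₁/n = 72·380/701 = 39.0300
Stratum 2 (Middle): n₁ = 194, n₀ = 290, n = 484; a·n₀/n = 79·290/484 = 47.3347; c·n₁/n = 60·194/484 = 24.0496
Stratum 3 (High): n₁ = 207, n₀ = 93, n = 300; a·n₀/n = 110·93/300 = 34.1000; c·n₁/n = 14·207/300 = 9.6600
RR_MH = (98.9101 + 47.3347 + 34.1000) / (39.0300 + 24.0496 + 9.6600) = 180.3448 / 72.7395 = 2.47932

2.479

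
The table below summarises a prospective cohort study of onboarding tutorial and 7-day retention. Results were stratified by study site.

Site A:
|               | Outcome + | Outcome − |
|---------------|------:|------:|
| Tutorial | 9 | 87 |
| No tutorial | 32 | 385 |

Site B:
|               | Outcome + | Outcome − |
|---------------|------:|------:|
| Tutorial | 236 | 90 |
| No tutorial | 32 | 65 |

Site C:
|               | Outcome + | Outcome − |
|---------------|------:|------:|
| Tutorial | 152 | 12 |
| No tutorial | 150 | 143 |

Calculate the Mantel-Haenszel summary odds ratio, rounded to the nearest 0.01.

5.60

OR_MH = Σ(aᵢdᵢ/nᵢ) / Σ(bᵢcᵢ/nᵢ), where nᵢ is the stratum total.
Stratum 1 (Site A): n = 513; a·d/n = 9·385/513 = 6.7544; b·c/n = 87·32/513 = 5.4269
Stratum 2 (Site B): n = 423; a·d/n = 236·65/423 = 36.2648; b·c/n = 90·32/423 = 6.8085
Stratum 3 (Site C): n = 457; a·d/n = 152·143/457 = 47.5624; b·c/n = 12·150/457 = 3.9387
OR_MH = (6.7544 + 36.2648 + 47.5624) / (5.4269 + 6.8085 + 3.9387) = 90.5815 / 16.1741 = 5.60039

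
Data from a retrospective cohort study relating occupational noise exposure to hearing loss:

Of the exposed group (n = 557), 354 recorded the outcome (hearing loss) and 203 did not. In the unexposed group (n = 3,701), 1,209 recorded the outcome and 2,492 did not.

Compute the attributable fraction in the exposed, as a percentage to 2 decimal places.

From the description: a = 354, b = 203, c = 1209, d = 2492.
Risk in exposed = 354/557 = 0.63555; risk in unexposed = 1209/3701 = 0.32667.
RR = 0.63555/0.32667 = 1.94554
AR% = (RR − 1)/RR × 100 = (1.94554 − 1)/1.94554 × 100 = 48.6005%

48.60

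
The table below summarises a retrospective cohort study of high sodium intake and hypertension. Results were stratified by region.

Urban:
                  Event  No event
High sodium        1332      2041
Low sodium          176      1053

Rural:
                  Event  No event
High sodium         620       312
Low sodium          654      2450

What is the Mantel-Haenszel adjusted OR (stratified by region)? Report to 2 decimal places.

5.30

OR_MH = Σ(aᵢdᵢ/nᵢ) / Σ(bᵢcᵢ/nᵢ), where nᵢ is the stratum total.
Stratum 1 (Urban): n = 4602; a·d/n = 1332·1053/4602 = 304.7797; b·c/n = 2041·176/4602 = 78.0565
Stratum 2 (Rural): n = 4036; a·d/n = 620·2450/4036 = 376.3627; b·c/n = 312·654/4036 = 50.5570
OR_MH = (304.7797 + 376.3627) / (78.0565 + 50.5570) = 681.1424 / 128.6135 = 5.29604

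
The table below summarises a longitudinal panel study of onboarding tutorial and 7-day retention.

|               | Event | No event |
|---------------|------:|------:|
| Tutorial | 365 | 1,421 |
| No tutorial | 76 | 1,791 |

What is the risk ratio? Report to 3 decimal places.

5.020

Cells: a = 365, b = 1421, c = 76, d = 1791.
Risk in exposed = 365/1786 = 0.20437; risk in unexposed = 76/1867 = 0.04071.
RR = 0.20437 / 0.04071 = 5.02044
The risk among the exposed is 5.02 times that among the unexposed.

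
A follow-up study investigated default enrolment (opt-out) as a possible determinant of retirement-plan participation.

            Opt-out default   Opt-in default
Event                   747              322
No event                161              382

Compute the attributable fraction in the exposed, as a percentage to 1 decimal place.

Reading the table with exposure as columns: a = 747 (Opt-out default, case), b = 161 (Opt-out default, non-case), c = 322 (Opt-in default, case), d = 382.
Risk in exposed = 747/908 = 0.82269; risk in unexposed = 322/704 = 0.45739.
RR = 0.82269/0.45739 = 1.79867
AR% = (RR − 1)/RR × 100 = (1.79867 − 1)/1.79867 × 100 = 44.4034%

44.4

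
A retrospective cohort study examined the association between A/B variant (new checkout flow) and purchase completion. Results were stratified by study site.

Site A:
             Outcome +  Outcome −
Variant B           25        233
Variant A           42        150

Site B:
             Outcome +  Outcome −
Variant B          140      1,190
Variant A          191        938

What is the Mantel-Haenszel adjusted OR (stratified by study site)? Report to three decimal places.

0.541

OR_MH = Σ(aᵢdᵢ/nᵢ) / Σ(bᵢcᵢ/nᵢ), where nᵢ is the stratum total.
Stratum 1 (Site A): n = 450; a·d/n = 25·150/450 = 8.3333; b·c/n = 233·42/450 = 21.7467
Stratum 2 (Site B): n = 2459; a·d/n = 140·938/2459 = 53.4038; b·c/n = 1190·191/2459 = 92.4319
OR_MH = (8.3333 + 53.4038) / (21.7467 + 92.4319) = 61.7372 / 114.1785 = 0.54071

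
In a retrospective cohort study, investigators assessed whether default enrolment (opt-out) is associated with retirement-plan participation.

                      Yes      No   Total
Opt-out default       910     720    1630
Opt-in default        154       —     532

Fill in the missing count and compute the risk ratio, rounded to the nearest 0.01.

The missing cell is in the unexposed row: 532 − 154 = 378.
So a = 910, b = 720, c = 154, d = 378.
RR = [a/(a+b)] / [c/(c+d)] = (910/1630) / (154/532) = 0.55828/0.28947 = 1.92861

1.93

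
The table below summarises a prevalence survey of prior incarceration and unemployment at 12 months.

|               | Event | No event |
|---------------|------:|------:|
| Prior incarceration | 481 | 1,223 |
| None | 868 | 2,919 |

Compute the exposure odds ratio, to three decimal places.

1.323

Cells: a = 481, b = 1223, c = 868, d = 2919.
OR = (a·d)/(b·c) = (481 × 2919) / (1223 × 868) = 1404039 / 1061564 = 1.32261
The odds of unemployment at 12 months are about 1.32 times as high in the prior incarceration group.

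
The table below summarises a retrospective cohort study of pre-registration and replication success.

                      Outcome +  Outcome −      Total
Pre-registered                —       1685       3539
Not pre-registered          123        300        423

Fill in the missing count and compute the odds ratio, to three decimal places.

2.684

The missing cell is in the exposed row: 3539 − 1685 = 1854.
So a = 1854, b = 1685, c = 123, d = 300.
OR = (a·d)/(b·c) = (1854 × 300) / (1685 × 123) = 556200 / 207255 = 2.68365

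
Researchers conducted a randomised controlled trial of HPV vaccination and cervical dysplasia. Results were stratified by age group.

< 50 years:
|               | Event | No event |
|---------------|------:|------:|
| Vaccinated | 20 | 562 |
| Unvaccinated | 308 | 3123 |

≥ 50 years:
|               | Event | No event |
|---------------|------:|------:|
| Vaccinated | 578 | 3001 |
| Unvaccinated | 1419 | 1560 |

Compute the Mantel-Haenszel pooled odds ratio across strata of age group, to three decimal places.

0.221

OR_MH = Σ(aᵢdᵢ/nᵢ) / Σ(bᵢcᵢ/nᵢ), where nᵢ is the stratum total.
Stratum 1 (< 50 years): n = 4013; a·d/n = 20·3123/4013 = 15.5644; b·c/n = 562·308/4013 = 43.1338
Stratum 2 (≥ 50 years): n = 6558; a·d/n = 578·1560/6558 = 137.4931; b·c/n = 3001·1419/6558 = 649.3472
OR_MH = (15.5644 + 137.4931) / (43.1338 + 649.3472) = 153.0576 / 692.4810 = 0.22103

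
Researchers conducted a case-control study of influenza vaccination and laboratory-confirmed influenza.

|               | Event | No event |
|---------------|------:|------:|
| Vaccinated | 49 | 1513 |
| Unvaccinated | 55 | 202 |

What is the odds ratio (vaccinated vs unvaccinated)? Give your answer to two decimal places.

0.12

Cells: a = 49, b = 1513, c = 55, d = 202.
OR = (a·d)/(b·c) = (49 × 202) / (1513 × 55) = 9898 / 83215 = 0.11894
Exposure is associated with lower odds of laboratory-confirmed influenza (OR = 0.12 < 1).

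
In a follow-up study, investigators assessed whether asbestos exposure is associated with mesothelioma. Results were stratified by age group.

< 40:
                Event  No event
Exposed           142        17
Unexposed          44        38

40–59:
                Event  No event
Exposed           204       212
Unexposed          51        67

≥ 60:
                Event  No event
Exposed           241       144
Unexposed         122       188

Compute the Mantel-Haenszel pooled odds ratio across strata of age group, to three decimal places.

2.327

OR_MH = Σ(aᵢdᵢ/nᵢ) / Σ(bᵢcᵢ/nᵢ), where nᵢ is the stratum total.
Stratum 1 (< 40): n = 241; a·d/n = 142·38/241 = 22.3900; b·c/n = 17·44/241 = 3.1037
Stratum 2 (40–59): n = 534; a·d/n = 204·67/534 = 25.5955; b·c/n = 212·51/534 = 20.2472
Stratum 3 (≥ 60): n = 695; a·d/n = 241·188/695 = 65.1914; b·c/n = 144·122/695 = 25.2777
OR_MH = (22.3900 + 25.5955 + 65.1914) / (3.1037 + 20.2472 + 25.2777) = 113.1769 / 48.6286 = 2.32737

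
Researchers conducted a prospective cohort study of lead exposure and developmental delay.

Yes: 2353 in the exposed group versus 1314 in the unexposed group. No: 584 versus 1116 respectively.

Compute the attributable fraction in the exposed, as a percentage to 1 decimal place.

From the description: a = 2353, b = 584, c = 1314, d = 1116.
Risk in exposed = 2353/2937 = 0.80116; risk in unexposed = 1314/2430 = 0.54074.
RR = 0.80116/0.54074 = 1.48159
AR% = (RR − 1)/RR × 100 = (1.48159 − 1)/1.48159 × 100 = 32.5051%

32.5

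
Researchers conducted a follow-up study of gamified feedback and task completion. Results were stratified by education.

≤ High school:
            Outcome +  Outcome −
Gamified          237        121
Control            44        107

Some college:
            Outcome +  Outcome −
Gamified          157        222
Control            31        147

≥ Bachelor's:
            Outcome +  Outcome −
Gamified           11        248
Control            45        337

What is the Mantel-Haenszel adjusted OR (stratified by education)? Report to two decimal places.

2.41

OR_MH = Σ(aᵢdᵢ/nᵢ) / Σ(bᵢcᵢ/nᵢ), where nᵢ is the stratum total.
Stratum 1 (≤ High school): n = 509; a·d/n = 237·107/509 = 49.8212; b·c/n = 121·44/509 = 10.4597
Stratum 2 (Some college): n = 557; a·d/n = 157·147/557 = 41.4345; b·c/n = 222·31/557 = 12.3555
Stratum 3 (≥ Bachelor's): n = 641; a·d/n = 11·337/641 = 5.7832; b·c/n = 248·45/641 = 17.4103
OR_MH = (49.8212 + 41.4345 + 5.7832) / (10.4597 + 12.3555 + 17.4103) = 97.0388 / 40.2255 = 2.41237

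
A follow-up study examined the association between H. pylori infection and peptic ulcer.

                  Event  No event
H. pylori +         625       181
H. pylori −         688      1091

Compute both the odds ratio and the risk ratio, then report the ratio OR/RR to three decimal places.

Cells: a = 625, b = 181, c = 688, d = 1091.
OR = (625·1091)/(181·688) = 681875/124528 = 5.47568
Risk in exposed = 625/806 = 0.77543; risk in unexposed = 688/1779 = 0.38673; RR = 2.00508
OR/RR = 5.47568 / 2.00508 = 2.73090
The outcome is not rare, so the OR lies further from 1 than the RR.

2.731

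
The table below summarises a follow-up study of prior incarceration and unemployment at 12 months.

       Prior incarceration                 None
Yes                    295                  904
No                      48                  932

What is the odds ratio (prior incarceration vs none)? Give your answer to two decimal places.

Reading the table with exposure as columns: a = 295 (Prior incarceration, case), b = 48 (Prior incarceration, non-case), c = 904 (None, case), d = 932.
OR = (a·d)/(b·c) = (295 × 932) / (48 × 904) = 274940 / 43392 = 6.33619
The odds of unemployment at 12 months are about 6.34 times as high in the prior incarceration group.

6.34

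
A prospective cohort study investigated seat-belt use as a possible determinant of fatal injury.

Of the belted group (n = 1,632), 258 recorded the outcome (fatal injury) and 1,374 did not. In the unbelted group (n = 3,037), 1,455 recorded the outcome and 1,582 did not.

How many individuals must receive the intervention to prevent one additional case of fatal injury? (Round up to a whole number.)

Risk in treated group = 258/1632 = 0.15809; risk in control = 1455/3037 = 0.47909.
Absolute risk reduction = 0.47909 − 0.15809 = 0.32100
NNT = 1 / ARR = 1 / 0.32100 = 3.115 → round up → 4

4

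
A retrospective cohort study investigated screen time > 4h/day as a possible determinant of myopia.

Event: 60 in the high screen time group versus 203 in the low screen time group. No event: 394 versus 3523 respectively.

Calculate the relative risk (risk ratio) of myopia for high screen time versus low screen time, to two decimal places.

2.43

From the description: a = 60, b = 394, c = 203, d = 3523.
Risk in exposed = 60/454 = 0.13216; risk in unexposed = 203/3726 = 0.05448.
RR = 0.13216 / 0.05448 = 2.42573
The risk among the exposed is 2.43 times that among the unexposed.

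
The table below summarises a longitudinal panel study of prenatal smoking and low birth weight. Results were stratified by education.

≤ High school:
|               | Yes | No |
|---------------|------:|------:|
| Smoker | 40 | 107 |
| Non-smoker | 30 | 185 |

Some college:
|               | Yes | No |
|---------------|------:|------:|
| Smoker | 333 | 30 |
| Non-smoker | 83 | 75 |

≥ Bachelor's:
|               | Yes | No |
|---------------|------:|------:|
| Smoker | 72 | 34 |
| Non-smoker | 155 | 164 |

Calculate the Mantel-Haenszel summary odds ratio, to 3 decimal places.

OR_MH = Σ(aᵢdᵢ/nᵢ) / Σ(bᵢcᵢ/nᵢ), where nᵢ is the stratum total.
Stratum 1 (≤ High school): n = 362; a·d/n = 40·185/362 = 20.4420; b·c/n = 107·30/362 = 8.8674
Stratum 2 (Some college): n = 521; a·d/n = 333·75/521 = 47.9367; b·c/n = 30·83/521 = 4.7793
Stratum 3 (≥ Bachelor's): n = 425; a·d/n = 72·164/425 = 27.7835; b·c/n = 34·155/425 = 12.4000
OR_MH = (20.4420 + 47.9367 + 27.7835) / (8.8674 + 4.7793 + 12.4000) = 96.1622 / 26.0467 = 3.69192

3.692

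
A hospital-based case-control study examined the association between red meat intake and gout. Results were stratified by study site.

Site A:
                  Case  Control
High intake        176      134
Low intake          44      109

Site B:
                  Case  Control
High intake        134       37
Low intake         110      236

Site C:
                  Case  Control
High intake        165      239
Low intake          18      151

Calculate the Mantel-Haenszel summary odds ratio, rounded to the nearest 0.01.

OR_MH = Σ(aᵢdᵢ/nᵢ) / Σ(bᵢcᵢ/nᵢ), where nᵢ is the stratum total.
Stratum 1 (Site A): n = 463; a·d/n = 176·109/463 = 41.4341; b·c/n = 134·44/463 = 12.7343
Stratum 2 (Site B): n = 517; a·d/n = 134·236/517 = 61.1683; b·c/n = 37·110/517 = 7.8723
Stratum 3 (Site C): n = 573; a·d/n = 165·151/573 = 43.4817; b·c/n = 239·18/573 = 7.5079
OR_MH = (41.4341 + 61.1683 + 43.4817) / (12.7343 + 7.8723 + 7.5079) = 146.0841 / 28.1145 = 5.19603

5.20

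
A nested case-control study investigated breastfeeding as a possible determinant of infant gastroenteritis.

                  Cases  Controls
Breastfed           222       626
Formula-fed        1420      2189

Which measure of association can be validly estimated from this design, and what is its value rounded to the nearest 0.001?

0.547

Cells: a = 222, b = 626, c = 1420, d = 2189.
This is a nested case-control study: participants were sampled on outcome status, so risks in the source population cannot be estimated directly — relative risk is not valid here. The odds ratio is the appropriate measure.
OR = (a·d)/(b·c) = (222 × 2189) / (626 × 1420) = 485958 / 888920 = 0.54668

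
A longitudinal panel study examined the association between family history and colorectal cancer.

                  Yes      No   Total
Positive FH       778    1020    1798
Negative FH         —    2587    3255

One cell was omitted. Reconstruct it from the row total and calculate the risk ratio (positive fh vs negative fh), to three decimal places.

The missing cell is in the unexposed row: 3255 − 2587 = 668.
So a = 778, b = 1020, c = 668, d = 2587.
RR = [a/(a+b)] / [c/(c+d)] = (778/1798) / (668/3255) = 0.43270/0.20522 = 2.10846

2.108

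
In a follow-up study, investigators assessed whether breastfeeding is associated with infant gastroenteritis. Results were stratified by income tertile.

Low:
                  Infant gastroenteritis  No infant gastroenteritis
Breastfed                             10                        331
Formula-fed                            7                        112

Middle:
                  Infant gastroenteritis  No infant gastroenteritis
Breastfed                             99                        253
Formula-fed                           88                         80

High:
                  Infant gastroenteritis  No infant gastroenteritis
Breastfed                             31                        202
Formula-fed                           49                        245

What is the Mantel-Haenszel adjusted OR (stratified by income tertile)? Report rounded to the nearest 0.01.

OR_MH = Σ(aᵢdᵢ/nᵢ) / Σ(bᵢcᵢ/nᵢ), where nᵢ is the stratum total.
Stratum 1 (Low): n = 460; a·d/n = 10·112/460 = 2.4348; b·c/n = 331·7/460 = 5.0370
Stratum 2 (Middle): n = 520; a·d/n = 99·80/520 = 15.2308; b·c/n = 253·88/520 = 42.8154
Stratum 3 (High): n = 527; a·d/n = 31·245/527 = 14.4118; b·c/n = 202·49/527 = 18.7818
OR_MH = (2.4348 + 15.2308 + 14.4118) / (5.0370 + 42.8154 + 18.7818) = 32.0773 / 66.6341 = 0.48139

0.48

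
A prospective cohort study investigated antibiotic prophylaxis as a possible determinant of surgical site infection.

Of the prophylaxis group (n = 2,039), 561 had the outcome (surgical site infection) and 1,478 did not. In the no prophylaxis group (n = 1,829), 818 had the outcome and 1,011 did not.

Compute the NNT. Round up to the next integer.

Risk in treated group = 561/2039 = 0.27513; risk in control = 818/1829 = 0.44724.
Absolute risk reduction = 0.44724 − 0.27513 = 0.17210
NNT = 1 / ARR = 1 / 0.17210 = 5.810 → round up → 6

6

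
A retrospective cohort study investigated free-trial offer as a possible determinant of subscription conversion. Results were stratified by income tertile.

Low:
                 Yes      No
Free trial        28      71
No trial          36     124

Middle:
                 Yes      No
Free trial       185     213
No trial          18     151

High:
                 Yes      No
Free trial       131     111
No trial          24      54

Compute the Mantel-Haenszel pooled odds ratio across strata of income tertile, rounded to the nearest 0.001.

3.397

OR_MH = Σ(aᵢdᵢ/nᵢ) / Σ(bᵢcᵢ/nᵢ), where nᵢ is the stratum total.
Stratum 1 (Low): n = 259; a·d/n = 28·124/259 = 13.4054; b·c/n = 71·36/259 = 9.8687
Stratum 2 (Middle): n = 567; a·d/n = 185·151/567 = 49.2681; b·c/n = 213·18/567 = 6.7619
Stratum 3 (High): n = 320; a·d/n = 131·54/320 = 22.1062; b·c/n = 111·24/320 = 8.3250
OR_MH = (13.4054 + 49.2681 + 22.1062) / (9.8687 + 6.7619 + 8.3250) = 84.7797 / 24.9556 = 3.39722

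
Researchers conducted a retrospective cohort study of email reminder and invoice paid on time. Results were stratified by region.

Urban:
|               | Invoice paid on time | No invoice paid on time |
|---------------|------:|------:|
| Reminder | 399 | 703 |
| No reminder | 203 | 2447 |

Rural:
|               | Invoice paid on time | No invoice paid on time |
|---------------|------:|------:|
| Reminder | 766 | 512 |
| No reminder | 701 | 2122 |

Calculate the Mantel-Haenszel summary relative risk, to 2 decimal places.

RR_MH = Σ(aᵢ·n₀ᵢ/nᵢ) / Σ(cᵢ·n₁ᵢ/nᵢ), with n₁ᵢ = aᵢ+bᵢ (exposed), n₀ᵢ = cᵢ+dᵢ (unexposed), nᵢ = n₁ᵢ+n₀ᵢ.
Stratum 1 (Urban): n₁ = 1102, n₀ = 2650, n = 3752; a·n₀/n = 399·2650/3752 = 281.8097; c·n₁/n = 203·1102/3752 = 59.6231
Stratum 2 (Rural): n₁ = 1278, n₀ = 2823, n = 4101; a·n₀/n = 766·2823/4101 = 527.2904; c·n₁/n = 701·1278/4101 = 218.4535
RR_MH = (281.8097 + 527.2904) / (59.6231 + 218.4535) = 809.1001 / 278.0767 = 2.90963

2.91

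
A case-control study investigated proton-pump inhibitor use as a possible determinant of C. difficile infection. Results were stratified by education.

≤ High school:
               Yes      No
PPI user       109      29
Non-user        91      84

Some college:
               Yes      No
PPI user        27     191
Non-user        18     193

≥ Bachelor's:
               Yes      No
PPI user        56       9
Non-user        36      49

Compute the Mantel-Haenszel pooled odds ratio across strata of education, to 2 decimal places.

3.21

OR_MH = Σ(aᵢdᵢ/nᵢ) / Σ(bᵢcᵢ/nᵢ), where nᵢ is the stratum total.
Stratum 1 (≤ High school): n = 313; a·d/n = 109·84/313 = 29.2524; b·c/n = 29·91/313 = 8.4313
Stratum 2 (Some college): n = 429; a·d/n = 27·193/429 = 12.1469; b·c/n = 191·18/429 = 8.0140
Stratum 3 (≥ Bachelor's): n = 150; a·d/n = 56·49/150 = 18.2933; b·c/n = 9·36/150 = 2.1600
OR_MH = (29.2524 + 12.1469 + 18.2933) / (8.4313 + 8.0140 + 2.1600) = 59.6926 / 18.6053 = 3.20837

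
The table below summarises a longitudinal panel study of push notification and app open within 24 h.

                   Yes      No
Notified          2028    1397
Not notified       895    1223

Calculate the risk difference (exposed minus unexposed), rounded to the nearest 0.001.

0.170

Cells: a = 2028, b = 1397, c = 895, d = 1223.
Risk in exposed = 2028/3425 = 0.592117; risk in unexposed = 895/2118 = 0.422568.
Risk difference = 0.592117 − 0.422568 = 0.169548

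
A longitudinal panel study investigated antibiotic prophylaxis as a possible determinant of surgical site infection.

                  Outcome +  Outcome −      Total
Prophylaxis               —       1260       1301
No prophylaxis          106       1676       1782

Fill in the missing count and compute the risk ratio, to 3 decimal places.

The missing cell is in the exposed row: 1301 − 1260 = 41.
So a = 41, b = 1260, c = 106, d = 1676.
RR = [a/(a+b)] / [c/(c+d)] = (41/1301) / (106/1782) = 0.03151/0.05948 = 0.52980

0.530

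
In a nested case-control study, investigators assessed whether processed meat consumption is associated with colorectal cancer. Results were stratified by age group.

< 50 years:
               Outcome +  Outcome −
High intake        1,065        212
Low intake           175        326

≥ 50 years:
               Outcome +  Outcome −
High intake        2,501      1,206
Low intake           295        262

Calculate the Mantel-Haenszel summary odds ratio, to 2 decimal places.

OR_MH = Σ(aᵢdᵢ/nᵢ) / Σ(bᵢcᵢ/nᵢ), where nᵢ is the stratum total.
Stratum 1 (< 50 years): n = 1778; a·d/n = 1065·326/1778 = 195.2700; b·c/n = 212·175/1778 = 20.8661
Stratum 2 (≥ 50 years): n = 4264; a·d/n = 2501·262/4264 = 153.6731; b·c/n = 1206·295/4264 = 83.4357
OR_MH = (195.2700 + 153.6731) / (20.8661 + 83.4357) = 348.9430 / 104.3019 = 3.34551

3.35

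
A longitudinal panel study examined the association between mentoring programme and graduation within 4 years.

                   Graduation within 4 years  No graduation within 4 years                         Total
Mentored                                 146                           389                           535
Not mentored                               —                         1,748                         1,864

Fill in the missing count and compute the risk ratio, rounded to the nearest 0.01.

The missing cell is in the unexposed row: 1864 − 1748 = 116.
So a = 146, b = 389, c = 116, d = 1748.
RR = [a/(a+b)] / [c/(c+d)] = (146/535) / (116/1864) = 0.27290/0.06223 = 4.38518

4.39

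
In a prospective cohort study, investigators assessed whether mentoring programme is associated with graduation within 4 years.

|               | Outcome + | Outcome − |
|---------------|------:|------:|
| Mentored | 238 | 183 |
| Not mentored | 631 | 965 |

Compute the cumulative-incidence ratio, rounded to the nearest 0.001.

Cells: a = 238, b = 183, c = 631, d = 965.
Risk in exposed = 238/421 = 0.56532; risk in unexposed = 631/1596 = 0.39536.
RR = 0.56532 / 0.39536 = 1.42988
The risk among the exposed is 1.43 times that among the unexposed.

1.430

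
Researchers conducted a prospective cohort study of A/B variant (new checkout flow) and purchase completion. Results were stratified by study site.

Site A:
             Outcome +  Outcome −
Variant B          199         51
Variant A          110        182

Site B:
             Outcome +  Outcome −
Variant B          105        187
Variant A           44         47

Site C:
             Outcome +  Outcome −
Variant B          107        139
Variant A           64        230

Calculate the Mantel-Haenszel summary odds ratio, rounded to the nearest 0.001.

OR_MH = Σ(aᵢdᵢ/nᵢ) / Σ(bᵢcᵢ/nᵢ), where nᵢ is the stratum total.
Stratum 1 (Site A): n = 542; a·d/n = 199·182/542 = 66.8229; b·c/n = 51·110/542 = 10.3506
Stratum 2 (Site B): n = 383; a·d/n = 105·47/383 = 12.8851; b·c/n = 187·44/383 = 21.4830
Stratum 3 (Site C): n = 540; a·d/n = 107·230/540 = 45.5741; b·c/n = 139·64/540 = 16.4741
OR_MH = (66.8229 + 12.8851 + 45.5741) / (10.3506 + 21.4830 + 16.4741) = 125.2821 / 48.3077 = 2.59342

2.593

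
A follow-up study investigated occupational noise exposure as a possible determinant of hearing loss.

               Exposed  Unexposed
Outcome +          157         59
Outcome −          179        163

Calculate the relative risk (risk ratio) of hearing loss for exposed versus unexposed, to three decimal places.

1.758

Reading the table with exposure as columns: a = 157 (Exposed, case), b = 179 (Exposed, non-case), c = 59 (Unexposed, case), d = 163.
Risk in exposed = 157/336 = 0.46726; risk in unexposed = 59/222 = 0.26577.
RR = 0.46726 / 0.26577 = 1.75817
The risk among the exposed is 1.76 times that among the unexposed.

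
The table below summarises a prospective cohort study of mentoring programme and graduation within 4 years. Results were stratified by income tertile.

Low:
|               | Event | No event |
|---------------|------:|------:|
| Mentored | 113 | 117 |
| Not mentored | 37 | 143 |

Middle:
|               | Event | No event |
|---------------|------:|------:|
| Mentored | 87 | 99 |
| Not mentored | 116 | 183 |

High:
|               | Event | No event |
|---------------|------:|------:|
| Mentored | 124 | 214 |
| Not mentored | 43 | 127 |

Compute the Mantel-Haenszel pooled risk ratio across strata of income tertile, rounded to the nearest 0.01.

1.54

RR_MH = Σ(aᵢ·n₀ᵢ/nᵢ) / Σ(cᵢ·n₁ᵢ/nᵢ), with n₁ᵢ = aᵢ+bᵢ (exposed), n₀ᵢ = cᵢ+dᵢ (unexposed), nᵢ = n₁ᵢ+n₀ᵢ.
Stratum 1 (Low): n₁ = 230, n₀ = 180, n = 410; a·n₀/n = 113·180/410 = 49.6098; c·n₁/n = 37·230/410 = 20.7561
Stratum 2 (Middle): n₁ = 186, n₀ = 299, n = 485; a·n₀/n = 87·299/485 = 53.6351; c·n₁/n = 116·186/485 = 44.4866
Stratum 3 (High): n₁ = 338, n₀ = 170, n = 508; a·n₀/n = 124·170/508 = 41.4961; c·n₁/n = 43·338/508 = 28.6102
RR_MH = (49.6098 + 53.6351 + 41.4961) / (20.7561 + 44.4866 + 28.6102) = 144.7409 / 93.8529 = 1.54221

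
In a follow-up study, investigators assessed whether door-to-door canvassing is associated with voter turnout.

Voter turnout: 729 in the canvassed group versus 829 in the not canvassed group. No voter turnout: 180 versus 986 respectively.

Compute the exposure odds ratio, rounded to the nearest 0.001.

From the description: a = 729, b = 180, c = 829, d = 986.
OR = (a·d)/(b·c) = (729 × 986) / (180 × 829) = 718794 / 149220 = 4.81701
The odds of voter turnout are about 4.82 times as high in the canvassed group.

4.817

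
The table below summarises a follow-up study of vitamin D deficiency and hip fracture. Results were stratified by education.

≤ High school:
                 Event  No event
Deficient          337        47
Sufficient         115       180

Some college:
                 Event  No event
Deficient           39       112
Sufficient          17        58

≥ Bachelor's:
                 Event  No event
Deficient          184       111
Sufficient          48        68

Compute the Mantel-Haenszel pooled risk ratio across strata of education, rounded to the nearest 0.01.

1.91

RR_MH = Σ(aᵢ·n₀ᵢ/nᵢ) / Σ(cᵢ·n₁ᵢ/nᵢ), with n₁ᵢ = aᵢ+bᵢ (exposed), n₀ᵢ = cᵢ+dᵢ (unexposed), nᵢ = n₁ᵢ+n₀ᵢ.
Stratum 1 (≤ High school): n₁ = 384, n₀ = 295, n = 679; a·n₀/n = 337·295/679 = 146.4138; c·n₁/n = 115·384/679 = 65.0368
Stratum 2 (Some college): n₁ = 151, n₀ = 75, n = 226; a·n₀/n = 39·75/226 = 12.9425; c·n₁/n = 17·151/226 = 11.3584
Stratum 3 (≥ Bachelor's): n₁ = 295, n₀ = 116, n = 411; a·n₀/n = 184·116/411 = 51.9319; c·n₁/n = 48·295/411 = 34.4526
RR_MH = (146.4138 + 12.9425 + 51.9319) / (65.0368 + 11.3584 + 34.4526) = 211.2882 / 110.8478 = 1.90611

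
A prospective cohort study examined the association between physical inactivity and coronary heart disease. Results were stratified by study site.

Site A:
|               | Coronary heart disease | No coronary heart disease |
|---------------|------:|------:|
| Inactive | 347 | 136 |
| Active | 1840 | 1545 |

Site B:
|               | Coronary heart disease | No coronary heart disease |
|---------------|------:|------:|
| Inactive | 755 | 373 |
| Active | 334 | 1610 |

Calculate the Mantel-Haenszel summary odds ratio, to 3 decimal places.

OR_MH = Σ(aᵢdᵢ/nᵢ) / Σ(bᵢcᵢ/nᵢ), where nᵢ is the stratum total.
Stratum 1 (Site A): n = 3868; a·d/n = 347·1545/3868 = 138.6026; b·c/n = 136·1840/3868 = 64.6949
Stratum 2 (Site B): n = 3072; a·d/n = 755·1610/3072 = 395.6868; b·c/n = 373·334/3072 = 40.5540
OR_MH = (138.6026 + 395.6868) / (64.6949 + 40.5540) = 534.2895 / 105.2490 = 5.07643

5.076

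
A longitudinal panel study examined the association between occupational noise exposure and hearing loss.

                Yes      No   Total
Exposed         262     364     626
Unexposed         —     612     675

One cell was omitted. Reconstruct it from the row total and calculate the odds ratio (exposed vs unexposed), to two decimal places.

6.99

The missing cell is in the unexposed row: 675 − 612 = 63.
So a = 262, b = 364, c = 63, d = 612.
OR = (a·d)/(b·c) = (262 × 612) / (364 × 63) = 160344 / 22932 = 6.99215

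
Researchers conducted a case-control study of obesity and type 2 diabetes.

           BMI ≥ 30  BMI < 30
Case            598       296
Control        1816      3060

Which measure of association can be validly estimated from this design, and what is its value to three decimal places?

Reading the table with exposure as columns: a = 598 (BMI ≥ 30, case), b = 1816 (BMI ≥ 30, non-case), c = 296 (BMI < 30, case), d = 3060.
This is a case-control study: participants were sampled on outcome status, so risks in the source population cannot be estimated directly — relative risk is not valid here. The odds ratio is the appropriate measure.
OR = (a·d)/(b·c) = (598 × 3060) / (1816 × 296) = 1829880 / 537536 = 3.40420

3.404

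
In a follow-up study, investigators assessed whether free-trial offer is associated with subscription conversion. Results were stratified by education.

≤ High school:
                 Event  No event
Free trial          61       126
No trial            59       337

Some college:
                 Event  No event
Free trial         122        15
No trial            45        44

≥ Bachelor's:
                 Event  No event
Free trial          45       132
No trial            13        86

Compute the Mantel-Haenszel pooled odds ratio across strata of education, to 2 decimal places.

OR_MH = Σ(aᵢdᵢ/nᵢ) / Σ(bᵢcᵢ/nᵢ), where nᵢ is the stratum total.
Stratum 1 (≤ High school): n = 583; a·d/n = 61·337/583 = 35.2607; b·c/n = 126·59/583 = 12.7513
Stratum 2 (Some college): n = 226; a·d/n = 122·44/226 = 23.7522; b·c/n = 15·45/226 = 2.9867
Stratum 3 (≥ Bachelor's): n = 276; a·d/n = 45·86/276 = 14.0217; b·c/n = 132·13/276 = 6.2174
OR_MH = (35.2607 + 23.7522 + 14.0217) / (12.7513 + 2.9867 + 6.2174) = 73.0347 / 21.9554 = 3.32650

3.33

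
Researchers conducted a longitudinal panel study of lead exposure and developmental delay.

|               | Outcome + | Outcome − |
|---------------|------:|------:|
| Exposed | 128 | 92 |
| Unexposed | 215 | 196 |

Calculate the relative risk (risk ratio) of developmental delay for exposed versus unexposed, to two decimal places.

1.11

Cells: a = 128, b = 92, c = 215, d = 196.
Risk in exposed = 128/220 = 0.58182; risk in unexposed = 215/411 = 0.52311.
RR = 0.58182 / 0.52311 = 1.11222
The risk among the exposed is 1.11 times that among the unexposed.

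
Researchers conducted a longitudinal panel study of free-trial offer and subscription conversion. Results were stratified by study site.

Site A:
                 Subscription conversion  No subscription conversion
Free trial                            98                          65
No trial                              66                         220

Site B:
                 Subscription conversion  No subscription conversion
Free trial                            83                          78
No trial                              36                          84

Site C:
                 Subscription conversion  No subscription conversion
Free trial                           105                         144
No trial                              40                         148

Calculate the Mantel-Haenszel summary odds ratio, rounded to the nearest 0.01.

3.31

OR_MH = Σ(aᵢdᵢ/nᵢ) / Σ(bᵢcᵢ/nᵢ), where nᵢ is the stratum total.
Stratum 1 (Site A): n = 449; a·d/n = 98·220/449 = 48.0178; b·c/n = 65·66/449 = 9.5546
Stratum 2 (Site B): n = 281; a·d/n = 83·84/281 = 24.8114; b·c/n = 78·36/281 = 9.9929
Stratum 3 (Site C): n = 437; a·d/n = 105·148/437 = 35.5606; b·c/n = 144·40/437 = 13.1808
OR_MH = (48.0178 + 24.8114 + 35.5606) / (9.5546 + 9.9929 + 13.1808) = 108.3898 / 32.7282 = 3.31182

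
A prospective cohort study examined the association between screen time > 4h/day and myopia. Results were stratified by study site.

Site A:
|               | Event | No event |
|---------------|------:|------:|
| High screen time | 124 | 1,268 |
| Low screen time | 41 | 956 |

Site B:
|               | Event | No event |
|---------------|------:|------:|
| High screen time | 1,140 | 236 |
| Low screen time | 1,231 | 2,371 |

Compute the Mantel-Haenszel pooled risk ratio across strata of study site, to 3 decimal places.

RR_MH = Σ(aᵢ·n₀ᵢ/nᵢ) / Σ(cᵢ·n₁ᵢ/nᵢ), with n₁ᵢ = aᵢ+bᵢ (exposed), n₀ᵢ = cᵢ+dᵢ (unexposed), nᵢ = n₁ᵢ+n₀ᵢ.
Stratum 1 (Site A): n₁ = 1392, n₀ = 997, n = 2389; a·n₀/n = 124·997/2389 = 51.7488; c·n₁/n = 41·1392/2389 = 23.8895
Stratum 2 (Site B): n₁ = 1376, n₀ = 3602, n = 4978; a·n₀/n = 1140·3602/4978 = 824.8855; c·n₁/n = 1231·1376/4978 = 340.2684
RR_MH = (51.7488 + 824.8855) / (23.8895 + 340.2684) = 876.6343 / 364.1579 = 2.40729

2.407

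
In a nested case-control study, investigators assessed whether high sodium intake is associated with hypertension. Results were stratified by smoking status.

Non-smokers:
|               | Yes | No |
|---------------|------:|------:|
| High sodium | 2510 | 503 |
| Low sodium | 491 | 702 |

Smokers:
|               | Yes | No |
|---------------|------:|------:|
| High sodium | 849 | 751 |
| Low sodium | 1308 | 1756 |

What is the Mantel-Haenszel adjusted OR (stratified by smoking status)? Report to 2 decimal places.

2.74

OR_MH = Σ(aᵢdᵢ/nᵢ) / Σ(bᵢcᵢ/nᵢ), where nᵢ is the stratum total.
Stratum 1 (Non-smokers): n = 4206; a·d/n = 2510·702/4206 = 418.9301; b·c/n = 503·491/4206 = 58.7192
Stratum 2 (Smokers): n = 4664; a·d/n = 849·1756/4664 = 319.6492; b·c/n = 751·1308/4664 = 210.6149
OR_MH = (418.9301 + 319.6492) / (58.7192 + 210.6149) = 738.5793 / 269.3341 = 2.74224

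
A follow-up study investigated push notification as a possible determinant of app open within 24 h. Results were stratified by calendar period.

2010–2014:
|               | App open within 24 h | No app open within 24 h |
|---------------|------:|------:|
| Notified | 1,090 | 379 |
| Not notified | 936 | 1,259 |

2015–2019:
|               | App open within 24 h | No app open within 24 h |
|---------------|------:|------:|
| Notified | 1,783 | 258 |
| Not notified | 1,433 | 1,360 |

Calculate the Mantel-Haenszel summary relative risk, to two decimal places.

RR_MH = Σ(aᵢ·n₀ᵢ/nᵢ) / Σ(cᵢ·n₁ᵢ/nᵢ), with n₁ᵢ = aᵢ+bᵢ (exposed), n₀ᵢ = cᵢ+dᵢ (unexposed), nᵢ = n₁ᵢ+n₀ᵢ.
Stratum 1 (2010–2014): n₁ = 1469, n₀ = 2195, n = 3664; a·n₀/n = 1090·2195/3664 = 652.9885; c·n₁/n = 936·1469/3664 = 375.2686
Stratum 2 (2015–2019): n₁ = 2041, n₀ = 2793, n = 4834; a·n₀/n = 1783·2793/4834 = 1030.1860; c·n₁/n = 1433·2041/4834 = 605.0379
RR_MH = (652.9885 + 1030.1860) / (375.2686 + 605.0379) = 1683.1745 / 980.3064 = 1.71699

1.72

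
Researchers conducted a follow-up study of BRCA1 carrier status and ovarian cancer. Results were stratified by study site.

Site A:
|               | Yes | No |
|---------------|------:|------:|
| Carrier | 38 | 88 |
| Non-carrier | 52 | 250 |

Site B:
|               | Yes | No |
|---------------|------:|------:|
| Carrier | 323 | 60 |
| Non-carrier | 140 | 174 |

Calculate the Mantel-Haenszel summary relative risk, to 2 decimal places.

RR_MH = Σ(aᵢ·n₀ᵢ/nᵢ) / Σ(cᵢ·n₁ᵢ/nᵢ), with n₁ᵢ = aᵢ+bᵢ (exposed), n₀ᵢ = cᵢ+dᵢ (unexposed), nᵢ = n₁ᵢ+n₀ᵢ.
Stratum 1 (Site A): n₁ = 126, n₀ = 302, n = 428; a·n₀/n = 38·302/428 = 26.8131; c·n₁/n = 52·126/428 = 15.3084
Stratum 2 (Site B): n₁ = 383, n₀ = 314, n = 697; a·n₀/n = 323·314/697 = 145.5122; c·n₁/n = 140·383/697 = 76.9297
RR_MH = (26.8131 + 145.5122) / (15.3084 + 76.9297) = 172.3253 / 92.2381 = 1.86827

1.87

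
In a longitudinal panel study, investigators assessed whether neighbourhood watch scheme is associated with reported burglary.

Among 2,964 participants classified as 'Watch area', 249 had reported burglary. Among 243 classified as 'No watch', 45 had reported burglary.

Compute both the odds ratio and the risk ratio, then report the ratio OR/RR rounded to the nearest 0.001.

From the description: a = 249, b = 2715, c = 45, d = 198.
OR = (249·198)/(2715·45) = 49302/122175 = 0.40354
Risk in exposed = 249/2964 = 0.08401; risk in unexposed = 45/243 = 0.18519; RR = 0.45364
OR/RR = 0.40354 / 0.45364 = 0.88954
The outcome is not rare, so the OR lies further from 1 than the RR.

0.890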